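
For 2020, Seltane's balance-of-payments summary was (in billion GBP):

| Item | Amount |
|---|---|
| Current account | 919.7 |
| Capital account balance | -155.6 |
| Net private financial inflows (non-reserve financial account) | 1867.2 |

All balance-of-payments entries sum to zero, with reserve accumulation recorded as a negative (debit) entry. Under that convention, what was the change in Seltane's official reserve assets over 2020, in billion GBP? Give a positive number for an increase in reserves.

2631.3

Official reserve transactions balance = -(919.7 + (-155.6) + 1867.2) = -2631.3
An accumulation of reserves is recorded as a debit (negative entry), so the change in the stock of reserves is the negative of that balance.
Change in official reserves = -(-2631.3) = 2631.3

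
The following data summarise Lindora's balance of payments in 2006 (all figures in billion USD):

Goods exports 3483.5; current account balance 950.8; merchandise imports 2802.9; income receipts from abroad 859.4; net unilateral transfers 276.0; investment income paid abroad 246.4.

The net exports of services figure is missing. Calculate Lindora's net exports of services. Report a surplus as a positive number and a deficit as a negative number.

Current account = goods balance + services balance + net primary income + net secondary income
Sum of the known components = 1569.6
Net exports of services = CA - (known components) = 950.8 - 1569.6 = -618.8

-618.8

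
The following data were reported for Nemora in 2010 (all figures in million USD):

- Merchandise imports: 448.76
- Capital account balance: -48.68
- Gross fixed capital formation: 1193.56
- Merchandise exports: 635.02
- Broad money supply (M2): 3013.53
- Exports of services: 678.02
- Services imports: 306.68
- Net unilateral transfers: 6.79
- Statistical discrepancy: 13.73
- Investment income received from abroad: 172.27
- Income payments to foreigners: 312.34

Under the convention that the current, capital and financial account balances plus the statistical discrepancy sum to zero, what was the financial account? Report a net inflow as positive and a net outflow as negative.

-389.37

Goods balance = 635.02 - 448.76 = 186.26
Services balance = 678.02 - 306.68 = 371.34
Trade balance (goods + services) = 186.26 + 371.34 = 557.60
Net primary income = 172.27 - 312.34 = -140.07
Net secondary income = 6.79
Current account = 557.60 + (-140.07) + 6.79 = 424.32
Financial account = -(424.32 + (-48.68) + 13.73) = -389.37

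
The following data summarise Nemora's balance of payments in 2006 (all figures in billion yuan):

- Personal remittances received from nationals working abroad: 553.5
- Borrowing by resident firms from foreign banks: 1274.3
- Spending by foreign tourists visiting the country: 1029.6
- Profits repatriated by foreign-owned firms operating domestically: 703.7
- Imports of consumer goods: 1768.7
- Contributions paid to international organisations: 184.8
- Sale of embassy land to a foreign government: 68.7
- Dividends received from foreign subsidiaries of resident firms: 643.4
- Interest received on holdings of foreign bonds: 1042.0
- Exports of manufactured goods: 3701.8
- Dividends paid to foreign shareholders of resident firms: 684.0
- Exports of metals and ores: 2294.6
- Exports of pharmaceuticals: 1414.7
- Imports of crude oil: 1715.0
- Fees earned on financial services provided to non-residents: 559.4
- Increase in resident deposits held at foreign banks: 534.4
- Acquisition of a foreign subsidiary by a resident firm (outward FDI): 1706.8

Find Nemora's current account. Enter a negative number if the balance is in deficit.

Goods: 2294.6 + 3701.8 + 1414.7 - 1768.7 - 1715.0 = 3927.4
Services: 1029.6 + 559.4 = 1589.0
Primary income: 1042.0 - 703.7 + 643.4 - 684.0 = 297.7
Secondary income: 553.5 - 184.8 = 368.7
Current account = 3927.4 + 1589.0 + 297.7 + 368.7 = 6182.8
(Excluded from the current account — financial account: borrowing by resident firms from foreign banks 1274.3, increase in resident deposits held at foreign banks 534.4, acquisition of a foreign subsidiary by a resident firm (outward FDI) 1706.8; capital account: sale of embassy land to a foreign government 68.7.)

6182.8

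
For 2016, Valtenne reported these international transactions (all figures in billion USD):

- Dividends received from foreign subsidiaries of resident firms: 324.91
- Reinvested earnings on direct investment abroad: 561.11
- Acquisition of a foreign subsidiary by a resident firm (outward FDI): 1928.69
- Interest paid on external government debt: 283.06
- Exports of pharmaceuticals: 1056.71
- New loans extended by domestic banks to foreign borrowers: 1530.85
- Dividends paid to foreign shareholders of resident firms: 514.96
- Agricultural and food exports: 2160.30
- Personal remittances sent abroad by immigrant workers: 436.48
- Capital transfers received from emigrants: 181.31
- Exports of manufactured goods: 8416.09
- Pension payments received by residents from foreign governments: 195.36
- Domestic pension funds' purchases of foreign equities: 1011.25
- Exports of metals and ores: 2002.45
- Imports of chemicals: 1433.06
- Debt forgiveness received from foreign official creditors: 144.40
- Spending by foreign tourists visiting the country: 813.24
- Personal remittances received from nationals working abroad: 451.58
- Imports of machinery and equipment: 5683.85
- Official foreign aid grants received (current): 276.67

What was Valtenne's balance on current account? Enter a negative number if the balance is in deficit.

7907.01

Goods: -5683.85 + 2160.30 + 1056.71 + 8416.09 - 1433.06 + 2002.45 = 6518.64
Services: 813.24
Primary income: -283.06 + 561.11 - 514.96 + 324.91 = 88.00
Secondary income: 276.67 + 451.58 + 195.36 - 436.48 = 487.13
Current account = 6518.64 + 813.24 + 88.00 + 487.13 = 7907.01
(Excluded from the current account — financial account: acquisition of a foreign subsidiary by a resident firm (outward FDI) 1928.69, new loans extended by domestic banks to foreign borrowers 1530.85, domestic pension funds' purchases of foreign equities 1011.25; capital account: capital transfers received from emigrants 181.31, debt forgiveness received from foreign official creditors 144.40.)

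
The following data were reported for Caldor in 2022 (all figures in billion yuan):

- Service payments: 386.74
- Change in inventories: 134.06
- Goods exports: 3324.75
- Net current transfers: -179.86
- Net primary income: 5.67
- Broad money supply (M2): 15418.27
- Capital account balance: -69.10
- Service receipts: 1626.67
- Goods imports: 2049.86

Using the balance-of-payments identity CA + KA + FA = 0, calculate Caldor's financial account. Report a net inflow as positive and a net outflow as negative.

-2271.53

Goods balance = 3324.75 - 2049.86 = 1274.89
Services balance = 1626.67 - 386.74 = 1239.93
Trade balance (goods + services) = 1274.89 + 1239.93 = 2514.82
Net primary income = 5.67
Net secondary income = -179.86
Current account = 2514.82 + 5.67 + (-179.86) = 2340.63
Financial account = -(2340.63 + (-69.10)) = -2271.53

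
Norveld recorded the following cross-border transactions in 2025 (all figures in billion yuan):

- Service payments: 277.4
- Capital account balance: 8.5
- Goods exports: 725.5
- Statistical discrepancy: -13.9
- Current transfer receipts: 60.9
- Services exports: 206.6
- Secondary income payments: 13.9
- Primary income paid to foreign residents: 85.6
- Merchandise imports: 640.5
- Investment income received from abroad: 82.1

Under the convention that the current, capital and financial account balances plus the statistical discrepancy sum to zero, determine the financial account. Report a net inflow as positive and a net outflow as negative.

-52.3

Goods balance = 725.5 - 640.5 = 85.0
Services balance = 206.6 - 277.4 = -70.8
Trade balance (goods + services) = 85.0 + (-70.8) = 14.2
Net primary income = 82.1 - 85.6 = -3.5
Net secondary income = 60.9 - 13.9 = 47.0
Current account = 14.2 + (-3.5) + 47.0 = 57.7
Financial account = -(57.7 + 8.5 + (-13.9)) = -52.3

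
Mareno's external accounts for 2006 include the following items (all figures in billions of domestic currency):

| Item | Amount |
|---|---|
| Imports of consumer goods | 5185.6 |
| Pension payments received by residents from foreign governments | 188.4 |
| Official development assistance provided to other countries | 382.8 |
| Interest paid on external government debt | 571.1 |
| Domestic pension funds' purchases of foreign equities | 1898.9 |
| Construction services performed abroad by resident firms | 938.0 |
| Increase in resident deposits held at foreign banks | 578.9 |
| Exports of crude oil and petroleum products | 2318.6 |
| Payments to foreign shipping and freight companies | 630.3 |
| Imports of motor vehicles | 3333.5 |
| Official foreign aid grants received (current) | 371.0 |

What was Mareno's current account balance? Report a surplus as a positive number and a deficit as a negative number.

Goods: -5185.6 + 2318.6 - 3333.5 = -6200.5
Services: -630.3 + 938.0 = 307.7
Primary income: -571.1
Secondary income: 188.4 + 371.0 - 382.8 = 176.6
Current account = (-6200.5) + 307.7 + (-571.1) + 176.6 = -6287.3
(Excluded from the current account — financial account: domestic pension funds' purchases of foreign equities 1898.9, increase in resident deposits held at foreign banks 578.9.)

-6287.3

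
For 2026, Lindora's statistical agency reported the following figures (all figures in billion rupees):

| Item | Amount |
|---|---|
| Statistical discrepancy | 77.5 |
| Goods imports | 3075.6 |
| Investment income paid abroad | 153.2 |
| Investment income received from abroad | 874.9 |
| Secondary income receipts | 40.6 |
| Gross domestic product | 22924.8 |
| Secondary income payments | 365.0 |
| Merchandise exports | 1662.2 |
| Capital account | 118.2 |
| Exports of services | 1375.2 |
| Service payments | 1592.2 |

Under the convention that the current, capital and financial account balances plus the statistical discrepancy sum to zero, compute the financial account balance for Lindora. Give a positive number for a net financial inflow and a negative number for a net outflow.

1037.4

Goods balance = 1662.2 - 3075.6 = -1413.4
Services balance = 1375.2 - 1592.2 = -217.0
Trade balance (goods + services) = -1413.4 + (-217.0) = -1630.4
Net primary income = 874.9 - 153.2 = 721.7
Net secondary income = 40.6 - 365.0 = -324.4
Current account = -1630.4 + 721.7 + (-324.4) = -1233.1
Financial account = -(-1233.1 + 118.2 + 77.5) = 1037.4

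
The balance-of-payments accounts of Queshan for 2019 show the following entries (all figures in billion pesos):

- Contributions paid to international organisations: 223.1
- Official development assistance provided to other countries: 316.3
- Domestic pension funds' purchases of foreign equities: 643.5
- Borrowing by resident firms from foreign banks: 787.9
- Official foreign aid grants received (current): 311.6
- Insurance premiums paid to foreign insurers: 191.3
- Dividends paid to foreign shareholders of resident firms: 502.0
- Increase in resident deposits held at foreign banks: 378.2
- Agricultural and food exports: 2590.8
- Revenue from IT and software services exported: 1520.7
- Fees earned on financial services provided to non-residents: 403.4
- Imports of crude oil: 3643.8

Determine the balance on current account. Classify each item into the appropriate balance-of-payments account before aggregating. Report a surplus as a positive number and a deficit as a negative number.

Goods: -3643.8 + 2590.8 = -1053.0
Services: 1520.7 - 191.3 + 403.4 = 1732.8
Primary income: -502.0
Secondary income: 311.6 - 223.1 - 316.3 = -227.8
Current account = (-1053.0) + 1732.8 + (-502.0) + (-227.8) = -50.0
(Excluded from the current account — financial account: domestic pension funds' purchases of foreign equities 643.5, borrowing by resident firms from foreign banks 787.9, increase in resident deposits held at foreign banks 378.2.)

-50.0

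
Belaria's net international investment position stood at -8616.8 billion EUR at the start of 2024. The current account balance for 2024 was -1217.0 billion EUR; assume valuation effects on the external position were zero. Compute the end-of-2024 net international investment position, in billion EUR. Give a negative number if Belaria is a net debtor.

With no valuation effects, change in NIIP = current account = -1217.0
End-of-year NIIP = -8616.8 + (-1217.0) = -9833.8

-9833.8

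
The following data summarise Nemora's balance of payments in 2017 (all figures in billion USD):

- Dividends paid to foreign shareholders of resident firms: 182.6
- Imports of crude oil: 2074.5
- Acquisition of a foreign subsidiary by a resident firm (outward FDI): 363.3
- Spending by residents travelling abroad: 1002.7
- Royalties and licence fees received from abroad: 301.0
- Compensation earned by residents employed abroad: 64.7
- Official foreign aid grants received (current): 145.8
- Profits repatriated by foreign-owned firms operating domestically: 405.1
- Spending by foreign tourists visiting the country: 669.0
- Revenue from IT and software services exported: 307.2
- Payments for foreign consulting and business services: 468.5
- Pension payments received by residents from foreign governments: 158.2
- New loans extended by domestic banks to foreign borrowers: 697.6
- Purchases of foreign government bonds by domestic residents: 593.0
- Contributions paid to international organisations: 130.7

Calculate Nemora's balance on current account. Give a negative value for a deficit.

-2618.2

Goods: -2074.5
Services: 301.0 - 1002.7 - 468.5 + 307.2 + 669.0 = -194.0
Primary income: -182.6 - 405.1 + 64.7 = -523.0
Secondary income: -130.7 + 145.8 + 158.2 = 173.3
Current account = (-2074.5) + (-194.0) + (-523.0) + 173.3 = -2618.2
(Excluded from the current account — financial account: acquisition of a foreign subsidiary by a resident firm (outward FDI) 363.3, new loans extended by domestic banks to foreign borrowers 697.6, purchases of foreign government bonds by domestic residents 593.0.)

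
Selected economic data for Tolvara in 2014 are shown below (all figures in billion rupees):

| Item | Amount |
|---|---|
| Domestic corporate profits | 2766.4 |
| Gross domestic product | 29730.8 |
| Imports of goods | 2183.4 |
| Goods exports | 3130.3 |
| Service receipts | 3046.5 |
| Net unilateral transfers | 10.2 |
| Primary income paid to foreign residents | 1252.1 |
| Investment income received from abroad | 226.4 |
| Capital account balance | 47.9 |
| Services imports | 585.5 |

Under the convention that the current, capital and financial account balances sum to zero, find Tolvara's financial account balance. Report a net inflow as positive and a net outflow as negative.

Goods balance = 3130.3 - 2183.4 = 946.9
Services balance = 3046.5 - 585.5 = 2461.0
Trade balance (goods + services) = 946.9 + 2461.0 = 3407.9
Net primary income = 226.4 - 1252.1 = -1025.7
Net secondary income = 10.2
Current account = 3407.9 + (-1025.7) + 10.2 = 2392.4
Financial account = -(2392.4 + 47.9) = -2440.3

-2440.3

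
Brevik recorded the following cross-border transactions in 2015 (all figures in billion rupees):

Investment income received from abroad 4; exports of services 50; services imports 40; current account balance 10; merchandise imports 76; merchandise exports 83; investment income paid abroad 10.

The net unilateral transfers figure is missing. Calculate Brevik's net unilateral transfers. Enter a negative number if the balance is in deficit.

Current account = goods balance + services balance + net primary income + net secondary income
Sum of the known components = 11
Net unilateral transfers = CA - (known components) = 10 - 11 = -1

-1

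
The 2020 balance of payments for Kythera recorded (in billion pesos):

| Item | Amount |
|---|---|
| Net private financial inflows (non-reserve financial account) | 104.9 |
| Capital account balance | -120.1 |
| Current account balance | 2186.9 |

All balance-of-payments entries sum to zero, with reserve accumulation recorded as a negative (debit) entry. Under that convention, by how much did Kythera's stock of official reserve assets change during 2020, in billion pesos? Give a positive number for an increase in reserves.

2171.7

Official reserve transactions balance = -(2186.9 + (-120.1) + 104.9) = -2171.7
An accumulation of reserves is recorded as a debit (negative entry), so the change in the stock of reserves is the negative of that balance.
Change in official reserves = -(-2171.7) = 2171.7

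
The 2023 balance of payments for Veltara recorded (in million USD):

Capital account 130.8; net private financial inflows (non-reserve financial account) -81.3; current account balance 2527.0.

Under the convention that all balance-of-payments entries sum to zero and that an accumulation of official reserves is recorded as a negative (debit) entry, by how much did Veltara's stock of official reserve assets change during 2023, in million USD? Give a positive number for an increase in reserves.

2576.5

Official reserve transactions balance = -(2527.0 + 130.8 + (-81.3)) = -2576.5
An accumulation of reserves is recorded as a debit (negative entry), so the change in the stock of reserves is the negative of that balance.
Change in official reserves = -(-2576.5) = 2576.5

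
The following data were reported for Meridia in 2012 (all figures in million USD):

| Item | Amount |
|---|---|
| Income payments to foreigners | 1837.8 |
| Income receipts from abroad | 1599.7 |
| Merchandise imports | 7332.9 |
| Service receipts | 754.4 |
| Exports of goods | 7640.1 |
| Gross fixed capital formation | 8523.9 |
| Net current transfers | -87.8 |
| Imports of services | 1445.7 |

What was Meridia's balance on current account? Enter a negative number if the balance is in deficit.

Goods balance = 7640.1 - 7332.9 = 307.2
Services balance = 754.4 - 1445.7 = -691.3
Trade balance (goods + services) = 307.2 + (-691.3) = -384.1
Net primary income = 1599.7 - 1837.8 = -238.1
Net secondary income = -87.8
Current account = -384.1 + (-238.1) + (-87.8) = -710.0

-710.0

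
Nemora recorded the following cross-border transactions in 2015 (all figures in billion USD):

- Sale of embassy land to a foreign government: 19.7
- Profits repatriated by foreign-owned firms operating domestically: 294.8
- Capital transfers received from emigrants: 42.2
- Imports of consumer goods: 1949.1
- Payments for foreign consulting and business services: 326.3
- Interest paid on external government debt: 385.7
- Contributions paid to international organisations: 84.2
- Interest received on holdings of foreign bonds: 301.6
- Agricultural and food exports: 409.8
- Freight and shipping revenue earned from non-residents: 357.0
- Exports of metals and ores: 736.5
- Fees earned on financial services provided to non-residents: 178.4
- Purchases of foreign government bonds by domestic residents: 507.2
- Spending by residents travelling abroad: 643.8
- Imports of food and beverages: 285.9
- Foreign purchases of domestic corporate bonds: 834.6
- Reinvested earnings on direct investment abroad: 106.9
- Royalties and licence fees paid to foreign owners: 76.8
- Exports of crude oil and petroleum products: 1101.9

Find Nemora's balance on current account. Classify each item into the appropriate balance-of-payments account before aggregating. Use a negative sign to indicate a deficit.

-854.5

Goods: 409.8 - 285.9 - 1949.1 + 736.5 + 1101.9 = 13.2
Services: -326.3 - 643.8 + 178.4 - 76.8 + 357.0 = -511.5
Primary income: -294.8 - 385.7 + 106.9 + 301.6 = -272.0
Secondary income: -84.2
Current account = 13.2 + (-511.5) + (-272.0) + (-84.2) = -854.5
(Excluded from the current account — capital account: sale of embassy land to a foreign government 19.7, capital transfers received from emigrants 42.2; financial account: purchases of foreign government bonds by domestic residents 507.2, foreign purchases of domestic corporate bonds 834.6.)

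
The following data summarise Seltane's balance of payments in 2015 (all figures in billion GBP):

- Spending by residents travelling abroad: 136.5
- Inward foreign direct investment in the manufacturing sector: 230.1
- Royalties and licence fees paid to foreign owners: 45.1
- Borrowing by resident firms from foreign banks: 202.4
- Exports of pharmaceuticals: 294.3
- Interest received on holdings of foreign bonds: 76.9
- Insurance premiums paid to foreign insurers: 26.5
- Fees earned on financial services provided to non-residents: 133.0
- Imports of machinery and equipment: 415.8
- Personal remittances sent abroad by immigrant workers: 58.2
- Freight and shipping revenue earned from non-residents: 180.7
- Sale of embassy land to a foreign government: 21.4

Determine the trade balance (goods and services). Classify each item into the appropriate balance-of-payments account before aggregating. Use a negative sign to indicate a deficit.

-15.9

Goods: -415.8 + 294.3 = -121.5
Services: 133.0 - 45.1 + 180.7 - 26.5 - 136.5 = 105.6
Trade balance = -121.5 + 105.6 = -15.9
(Excluded from the trade balance — financial account: inward foreign direct investment in the manufacturing sector 230.1, borrowing by resident firms from foreign banks 202.4; primary income: interest received on holdings of foreign bonds 76.9; secondary income: personal remittances sent abroad by immigrant workers 58.2; capital account: sale of embassy land to a foreign government 21.4.)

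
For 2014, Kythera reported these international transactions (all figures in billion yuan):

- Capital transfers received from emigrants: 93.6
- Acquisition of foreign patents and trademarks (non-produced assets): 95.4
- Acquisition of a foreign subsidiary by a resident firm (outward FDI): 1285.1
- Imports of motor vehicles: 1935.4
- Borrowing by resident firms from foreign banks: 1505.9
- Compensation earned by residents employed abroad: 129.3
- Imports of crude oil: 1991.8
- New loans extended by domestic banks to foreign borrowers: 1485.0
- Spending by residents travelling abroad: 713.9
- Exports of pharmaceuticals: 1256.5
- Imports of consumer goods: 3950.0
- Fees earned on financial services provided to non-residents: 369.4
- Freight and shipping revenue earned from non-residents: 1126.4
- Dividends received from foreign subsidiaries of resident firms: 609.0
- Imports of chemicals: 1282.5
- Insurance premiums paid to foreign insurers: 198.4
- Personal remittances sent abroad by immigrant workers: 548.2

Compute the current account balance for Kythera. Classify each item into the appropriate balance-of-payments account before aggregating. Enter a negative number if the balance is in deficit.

Goods: -3950.0 - 1991.8 - 1282.5 - 1935.4 + 1256.5 = -7903.2
Services: 1126.4 - 713.9 - 198.4 + 369.4 = 583.5
Primary income: 609.0 + 129.3 = 738.3
Secondary income: -548.2
Current account = (-7903.2) + 583.5 + 738.3 + (-548.2) = -7129.6
(Excluded from the current account — capital account: capital transfers received from emigrants 93.6, acquisition of foreign patents and trademarks (non-produced assets) 95.4; financial account: acquisition of a foreign subsidiary by a resident firm (outward FDI) 1285.1, borrowing by resident firms from foreign banks 1505.9, new loans extended by domestic banks to foreign borrowers 1485.0.)

-7129.6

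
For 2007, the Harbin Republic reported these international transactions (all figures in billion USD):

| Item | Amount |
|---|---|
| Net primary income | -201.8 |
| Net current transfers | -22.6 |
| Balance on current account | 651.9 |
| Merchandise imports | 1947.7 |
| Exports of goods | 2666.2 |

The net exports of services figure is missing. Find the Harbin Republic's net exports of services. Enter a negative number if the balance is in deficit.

Current account = goods balance + services balance + net primary income + net secondary income
Sum of the known components = 494.1
Net exports of services = CA - (known components) = 651.9 - 494.1 = 157.8

157.8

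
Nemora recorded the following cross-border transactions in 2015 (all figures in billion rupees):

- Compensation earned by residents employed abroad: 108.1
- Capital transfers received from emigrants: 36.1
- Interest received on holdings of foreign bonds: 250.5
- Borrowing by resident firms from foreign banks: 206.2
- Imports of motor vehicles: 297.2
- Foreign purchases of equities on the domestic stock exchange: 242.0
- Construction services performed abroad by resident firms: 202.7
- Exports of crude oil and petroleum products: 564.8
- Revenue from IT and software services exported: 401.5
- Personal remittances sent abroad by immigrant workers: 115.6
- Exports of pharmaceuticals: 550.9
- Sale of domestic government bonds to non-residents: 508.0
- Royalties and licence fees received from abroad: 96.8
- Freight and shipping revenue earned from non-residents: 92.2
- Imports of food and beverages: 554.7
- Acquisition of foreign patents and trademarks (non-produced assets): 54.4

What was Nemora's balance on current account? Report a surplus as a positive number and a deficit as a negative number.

1300.0

Goods: 564.8 - 554.7 - 297.2 + 550.9 = 263.8
Services: 401.5 + 202.7 + 92.2 + 96.8 = 793.2
Primary income: 250.5 + 108.1 = 358.6
Secondary income: -115.6
Current account = 263.8 + 793.2 + 358.6 + (-115.6) = 1300.0
(Excluded from the current account — capital account: capital transfers received from emigrants 36.1, acquisition of foreign patents and trademarks (non-produced assets) 54.4; financial account: borrowing by resident firms from foreign banks 206.2, foreign purchases of equities on the domestic stock exchange 242.0, sale of domestic government bonds to non-residents 508.0.)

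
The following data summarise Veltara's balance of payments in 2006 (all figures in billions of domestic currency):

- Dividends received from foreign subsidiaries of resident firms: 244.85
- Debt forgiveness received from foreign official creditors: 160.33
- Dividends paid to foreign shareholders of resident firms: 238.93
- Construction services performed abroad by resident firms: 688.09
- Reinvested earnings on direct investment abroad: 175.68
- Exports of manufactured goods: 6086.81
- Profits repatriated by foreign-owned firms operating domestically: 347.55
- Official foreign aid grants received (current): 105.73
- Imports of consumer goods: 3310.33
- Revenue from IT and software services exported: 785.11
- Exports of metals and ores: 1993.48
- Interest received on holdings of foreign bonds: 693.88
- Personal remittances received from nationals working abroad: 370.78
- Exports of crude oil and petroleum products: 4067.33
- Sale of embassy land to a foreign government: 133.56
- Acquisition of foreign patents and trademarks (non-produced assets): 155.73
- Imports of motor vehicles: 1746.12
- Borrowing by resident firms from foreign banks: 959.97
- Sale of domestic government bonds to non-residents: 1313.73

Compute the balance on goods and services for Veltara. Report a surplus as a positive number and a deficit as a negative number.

8564.37

Goods: -1746.12 + 4067.33 - 3310.33 + 6086.81 + 1993.48 = 7091.17
Services: 785.11 + 688.09 = 1473.20
Trade balance = 7091.17 + 1473.20 = 8564.37
(Excluded from the trade balance — primary income: dividends received from foreign subsidiaries of resident firms 244.85, dividends paid to foreign shareholders of resident firms 238.93, reinvested earnings on direct investment abroad 175.68, profits repatriated by foreign-owned firms operating domestically 347.55, interest received on holdings of foreign bonds 693.88; capital account: debt forgiveness received from foreign official creditors 160.33, sale of embassy land to a foreign government 133.56, acquisition of foreign patents and trademarks (non-produced assets) 155.73; secondary income: official foreign aid grants received (current) 105.73, personal remittances received from nationals working abroad 370.78; financial account: borrowing by resident firms from foreign banks 959.97, sale of domestic government bonds to non-residents 1313.73.)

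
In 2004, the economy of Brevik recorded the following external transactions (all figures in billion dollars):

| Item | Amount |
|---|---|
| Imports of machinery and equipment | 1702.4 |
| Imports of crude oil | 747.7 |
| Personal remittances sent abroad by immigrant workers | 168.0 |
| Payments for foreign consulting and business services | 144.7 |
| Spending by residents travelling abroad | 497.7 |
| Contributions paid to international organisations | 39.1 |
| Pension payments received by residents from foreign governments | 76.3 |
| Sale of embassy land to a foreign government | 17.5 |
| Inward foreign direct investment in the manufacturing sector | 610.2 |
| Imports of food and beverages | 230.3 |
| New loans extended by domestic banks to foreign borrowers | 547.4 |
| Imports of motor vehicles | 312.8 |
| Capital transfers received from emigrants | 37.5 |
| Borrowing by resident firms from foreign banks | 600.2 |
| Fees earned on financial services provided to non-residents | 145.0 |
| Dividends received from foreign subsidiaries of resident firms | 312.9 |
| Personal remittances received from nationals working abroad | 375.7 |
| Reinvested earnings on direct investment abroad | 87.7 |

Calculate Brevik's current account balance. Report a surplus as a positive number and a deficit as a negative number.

-2845.1

Goods: -1702.4 - 747.7 - 230.3 - 312.8 = -2993.2
Services: -144.7 + 145.0 - 497.7 = -497.4
Primary income: 312.9 + 87.7 = 400.6
Secondary income: -39.1 + 76.3 + 375.7 - 168.0 = 244.9
Current account = (-2993.2) + (-497.4) + 400.6 + 244.9 = -2845.1
(Excluded from the current account — capital account: sale of embassy land to a foreign government 17.5, capital transfers received from emigrants 37.5; financial account: inward foreign direct investment in the manufacturing sector 610.2, new loans extended by domestic banks to foreign borrowers 547.4, borrowing by resident firms from foreign banks 600.2.)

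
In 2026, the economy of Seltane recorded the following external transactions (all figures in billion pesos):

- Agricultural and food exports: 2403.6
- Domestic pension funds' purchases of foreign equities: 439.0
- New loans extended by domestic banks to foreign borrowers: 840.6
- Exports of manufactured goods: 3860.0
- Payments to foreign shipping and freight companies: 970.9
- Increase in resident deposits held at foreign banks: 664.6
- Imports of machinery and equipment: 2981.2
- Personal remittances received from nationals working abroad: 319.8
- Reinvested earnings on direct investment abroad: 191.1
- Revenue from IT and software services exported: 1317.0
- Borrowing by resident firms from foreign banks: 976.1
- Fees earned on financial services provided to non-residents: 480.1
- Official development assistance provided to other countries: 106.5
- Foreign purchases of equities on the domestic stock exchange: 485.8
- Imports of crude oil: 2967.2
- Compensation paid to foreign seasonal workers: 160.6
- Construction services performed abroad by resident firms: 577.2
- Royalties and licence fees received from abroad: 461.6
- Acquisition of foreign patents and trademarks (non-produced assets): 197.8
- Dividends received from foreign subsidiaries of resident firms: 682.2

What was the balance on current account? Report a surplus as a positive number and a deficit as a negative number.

3106.2

Goods: 3860.0 - 2967.2 + 2403.6 - 2981.2 = 315.2
Services: 1317.0 + 461.6 + 577.2 + 480.1 - 970.9 = 1865.0
Primary income: 682.2 + 191.1 - 160.6 = 712.7
Secondary income: 319.8 - 106.5 = 213.3
Current account = 315.2 + 1865.0 + 712.7 + 213.3 = 3106.2
(Excluded from the current account — financial account: domestic pension funds' purchases of foreign equities 439.0, new loans extended by domestic banks to foreign borrowers 840.6, increase in resident deposits held at foreign banks 664.6, borrowing by resident firms from foreign banks 976.1, foreign purchases of equities on the domestic stock exchange 485.8; capital account: acquisition of foreign patents and trademarks (non-produced assets) 197.8.)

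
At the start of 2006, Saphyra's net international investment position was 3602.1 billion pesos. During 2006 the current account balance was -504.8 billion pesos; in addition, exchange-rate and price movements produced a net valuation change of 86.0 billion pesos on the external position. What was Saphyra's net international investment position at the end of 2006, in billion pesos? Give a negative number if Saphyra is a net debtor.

3183.3

Change in NIIP = current account + net valuation change = -504.8 + 86.0 = -418.8
End-of-year NIIP = 3602.1 + (-418.8) = 3183.3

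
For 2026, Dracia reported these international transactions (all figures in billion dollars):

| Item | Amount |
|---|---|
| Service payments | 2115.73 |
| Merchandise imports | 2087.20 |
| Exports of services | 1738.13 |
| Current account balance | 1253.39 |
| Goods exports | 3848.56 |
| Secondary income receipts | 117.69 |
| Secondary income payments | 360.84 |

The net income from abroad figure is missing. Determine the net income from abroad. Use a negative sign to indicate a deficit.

112.78

Current account = goods balance + services balance + net primary income + net secondary income
Sum of the known components = 1140.61
Net income from abroad = CA - (known components) = 1253.39 - 1140.61 = 112.78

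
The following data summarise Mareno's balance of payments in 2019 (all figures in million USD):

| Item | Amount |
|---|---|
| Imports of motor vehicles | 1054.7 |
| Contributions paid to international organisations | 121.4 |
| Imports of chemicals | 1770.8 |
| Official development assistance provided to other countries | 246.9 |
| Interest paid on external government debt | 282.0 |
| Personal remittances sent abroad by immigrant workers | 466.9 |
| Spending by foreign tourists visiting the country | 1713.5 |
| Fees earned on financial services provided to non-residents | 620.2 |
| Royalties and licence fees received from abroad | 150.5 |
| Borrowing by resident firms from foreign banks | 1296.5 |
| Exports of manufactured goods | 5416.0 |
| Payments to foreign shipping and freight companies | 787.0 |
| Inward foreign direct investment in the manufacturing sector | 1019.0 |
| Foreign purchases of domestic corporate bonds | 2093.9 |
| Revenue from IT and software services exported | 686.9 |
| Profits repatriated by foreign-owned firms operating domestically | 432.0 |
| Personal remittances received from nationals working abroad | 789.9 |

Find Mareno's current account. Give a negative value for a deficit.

4215.3

Goods: -1770.8 + 5416.0 - 1054.7 = 2590.5
Services: 686.9 + 150.5 + 1713.5 + 620.2 - 787.0 = 2384.1
Primary income: -282.0 - 432.0 = -714.0
Secondary income: -246.9 - 121.4 + 789.9 - 466.9 = -45.3
Current account = 2590.5 + 2384.1 + (-714.0) + (-45.3) = 4215.3
(Excluded from the current account — financial account: borrowing by resident firms from foreign banks 1296.5, inward foreign direct investment in the manufacturing sector 1019.0, foreign purchases of domestic corporate bonds 2093.9.)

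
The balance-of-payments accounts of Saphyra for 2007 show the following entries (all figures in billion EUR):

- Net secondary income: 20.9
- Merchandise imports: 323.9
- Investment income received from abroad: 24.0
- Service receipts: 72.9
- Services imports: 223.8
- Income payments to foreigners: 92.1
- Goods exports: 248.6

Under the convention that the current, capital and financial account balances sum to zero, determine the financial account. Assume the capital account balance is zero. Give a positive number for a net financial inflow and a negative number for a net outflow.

Goods balance = 248.6 - 323.9 = -75.3
Services balance = 72.9 - 223.8 = -150.9
Trade balance (goods + services) = -75.3 + (-150.9) = -226.2
Net primary income = 24.0 - 92.1 = -68.1
Net secondary income = 20.9
Current account = -226.2 + (-68.1) + 20.9 = -273.4
Financial account = -(-273.4) = 273.4

273.4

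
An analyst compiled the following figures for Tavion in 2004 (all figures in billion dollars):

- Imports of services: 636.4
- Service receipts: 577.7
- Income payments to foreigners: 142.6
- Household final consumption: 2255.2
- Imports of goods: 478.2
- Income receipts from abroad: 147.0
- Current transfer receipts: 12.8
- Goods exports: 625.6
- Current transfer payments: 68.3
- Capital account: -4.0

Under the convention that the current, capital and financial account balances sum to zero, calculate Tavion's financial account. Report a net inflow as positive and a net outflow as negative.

-33.6

Goods balance = 625.6 - 478.2 = 147.4
Services balance = 577.7 - 636.4 = -58.7
Trade balance (goods + services) = 147.4 + (-58.7) = 88.7
Net primary income = 147.0 - 142.6 = 4.4
Net secondary income = 12.8 - 68.3 = -55.5
Current account = 88.7 + 4.4 + (-55.5) = 37.6
Financial account = -(37.6 + (-4.0)) = -33.6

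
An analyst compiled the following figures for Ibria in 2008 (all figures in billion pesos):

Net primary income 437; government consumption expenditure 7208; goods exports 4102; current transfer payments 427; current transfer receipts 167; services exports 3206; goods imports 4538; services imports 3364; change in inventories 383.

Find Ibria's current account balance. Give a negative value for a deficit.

Goods balance = 4102 - 4538 = -436
Services balance = 3206 - 3364 = -158
Trade balance (goods + services) = -436 + (-158) = -594
Net primary income = 437
Net secondary income = 167 - 427 = -260
Current account = -594 + 437 + (-260) = -417

-417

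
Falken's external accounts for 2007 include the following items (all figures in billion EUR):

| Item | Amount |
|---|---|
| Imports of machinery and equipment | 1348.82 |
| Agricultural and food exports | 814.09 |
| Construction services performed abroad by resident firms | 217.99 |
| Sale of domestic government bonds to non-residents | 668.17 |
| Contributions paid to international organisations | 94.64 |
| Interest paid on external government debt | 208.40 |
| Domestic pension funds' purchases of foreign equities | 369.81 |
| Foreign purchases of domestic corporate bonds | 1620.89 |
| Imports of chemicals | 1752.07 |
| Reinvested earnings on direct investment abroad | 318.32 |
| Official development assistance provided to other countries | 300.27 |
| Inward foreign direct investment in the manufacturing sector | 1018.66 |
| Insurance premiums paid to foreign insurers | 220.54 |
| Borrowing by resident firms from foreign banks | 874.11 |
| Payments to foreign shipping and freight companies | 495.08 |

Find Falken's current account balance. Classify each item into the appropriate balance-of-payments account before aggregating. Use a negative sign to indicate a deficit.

Goods: -1348.82 + 814.09 - 1752.07 = -2286.80
Services: 217.99 - 220.54 - 495.08 = -497.63
Primary income: -208.40 + 318.32 = 109.92
Secondary income: -94.64 - 300.27 = -394.91
Current account = (-2286.80) + (-497.63) + 109.92 + (-394.91) = -3069.42
(Excluded from the current account — financial account: sale of domestic government bonds to non-residents 668.17, domestic pension funds' purchases of foreign equities 369.81, foreign purchases of domestic corporate bonds 1620.89, inward foreign direct investment in the manufacturing sector 1018.66, borrowing by resident firms from foreign banks 874.11.)

-3069.42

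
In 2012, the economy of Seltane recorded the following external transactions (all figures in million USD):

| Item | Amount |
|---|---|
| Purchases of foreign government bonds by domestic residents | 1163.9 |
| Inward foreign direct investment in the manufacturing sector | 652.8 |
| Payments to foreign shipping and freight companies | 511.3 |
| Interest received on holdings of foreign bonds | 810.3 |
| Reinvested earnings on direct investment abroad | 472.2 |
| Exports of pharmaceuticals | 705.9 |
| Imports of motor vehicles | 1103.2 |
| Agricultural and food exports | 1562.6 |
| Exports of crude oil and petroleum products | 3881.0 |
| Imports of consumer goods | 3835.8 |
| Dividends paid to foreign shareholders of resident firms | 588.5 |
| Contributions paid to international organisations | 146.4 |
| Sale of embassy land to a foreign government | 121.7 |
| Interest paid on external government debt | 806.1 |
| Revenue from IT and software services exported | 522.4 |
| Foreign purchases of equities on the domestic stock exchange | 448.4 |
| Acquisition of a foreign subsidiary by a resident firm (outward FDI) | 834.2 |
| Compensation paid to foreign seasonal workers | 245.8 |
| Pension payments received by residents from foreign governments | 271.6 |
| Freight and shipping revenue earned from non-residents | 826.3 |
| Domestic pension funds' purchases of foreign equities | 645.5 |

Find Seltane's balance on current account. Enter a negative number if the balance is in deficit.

1815.2

Goods: -3835.8 + 1562.6 + 705.9 - 1103.2 + 3881.0 = 1210.5
Services: 826.3 + 522.4 - 511.3 = 837.4
Primary income: 810.3 - 588.5 + 472.2 - 245.8 - 806.1 = -357.9
Secondary income: -146.4 + 271.6 = 125.2
Current account = 1210.5 + 837.4 + (-357.9) + 125.2 = 1815.2
(Excluded from the current account — financial account: purchases of foreign government bonds by domestic residents 1163.9, inward foreign direct investment in the manufacturing sector 652.8, foreign purchases of equities on the domestic stock exchange 448.4, acquisition of a foreign subsidiary by a resident firm (outward FDI) 834.2, domestic pension funds' purchases of foreign equities 645.5; capital account: sale of embassy land to a foreign government 121.7.)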